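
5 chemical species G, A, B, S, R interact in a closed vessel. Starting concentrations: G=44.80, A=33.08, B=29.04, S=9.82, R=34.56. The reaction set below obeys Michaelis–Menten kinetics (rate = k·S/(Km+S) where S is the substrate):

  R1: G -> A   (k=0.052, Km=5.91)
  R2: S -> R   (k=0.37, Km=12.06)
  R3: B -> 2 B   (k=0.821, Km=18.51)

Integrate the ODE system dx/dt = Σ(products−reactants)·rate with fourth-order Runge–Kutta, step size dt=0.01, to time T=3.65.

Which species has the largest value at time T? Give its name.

Dominant species at T: G

RK4 with dt=0.01: 365 steps to T=3.65. Trajectory (selected grid times):
t=0.00: G=44.80 A=33.08 B=29.04 S=9.82 R=34.56
t=0.41: G=44.78 A=33.10 B=29.25 S=9.75 R=34.63
t=0.81: G=44.76 A=33.12 B=29.45 S=9.69 R=34.69
t=1.22: G=44.74 A=33.14 B=29.65 S=9.62 R=34.76
t=1.62: G=44.73 A=33.15 B=29.86 S=9.55 R=34.83
t=2.03: G=44.71 A=33.17 B=30.06 S=9.49 R=34.89
t=2.43: G=44.69 A=33.19 B=30.27 S=9.42 R=34.96
t=2.84: G=44.67 A=33.21 B=30.48 S=9.35 R=35.03
t=3.24: G=44.65 A=33.23 B=30.68 S=9.29 R=35.09
t=3.65: G=44.63 A=33.25 B=30.89 S=9.22 R=35.16
At T=3.65: G=44.63 A=33.25 B=30.89 S=9.22 R=35.16; the largest is G.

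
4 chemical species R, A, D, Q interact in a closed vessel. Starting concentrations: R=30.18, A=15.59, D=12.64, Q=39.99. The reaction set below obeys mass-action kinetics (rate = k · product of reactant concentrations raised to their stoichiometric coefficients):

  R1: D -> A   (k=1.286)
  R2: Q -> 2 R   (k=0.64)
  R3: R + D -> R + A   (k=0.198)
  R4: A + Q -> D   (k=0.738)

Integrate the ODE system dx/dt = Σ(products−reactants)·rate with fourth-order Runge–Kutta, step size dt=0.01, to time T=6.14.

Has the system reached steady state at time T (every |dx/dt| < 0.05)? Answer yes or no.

RK4 with dt=0.01: 614 steps to T=6.14. Trajectory (selected grid times):
t=0.00: R=30.18 A=15.59 D=12.64 Q=39.99
t=0.68: R=35.90 A=27.67 D=0.56 Q=0.00
t=1.36: R=35.90 A=28.23 D=0.00 Q=0.00
t=2.05: R=35.90 A=28.23 D=0.00 Q=0.00
t=2.73: R=35.90 A=28.23 D=0.00 Q=0.00
t=3.41: R=35.90 A=28.23 D=0.00 Q=0.00
t=4.09: R=35.90 A=28.23 D=0.00 Q=0.00
t=4.78: R=35.90 A=28.23 D=0.00 Q=0.00
t=5.46: R=35.90 A=28.23 D=0.00 Q=0.00
t=6.14: R=35.90 A=28.23 D=0.00 Q=0.00
Rates at T: R1=0.0000, R2=0.0000, R3=0.0000, R4=0.0000
dx/dt at T (Σ net stoichiometry × rate): R=+0.0000, A=+0.0000, D=-0.0000, Q=-0.0000
Largest |dx/dt| is |+0.0000| (A) < 0.05 → steady.

Steady state at T: yes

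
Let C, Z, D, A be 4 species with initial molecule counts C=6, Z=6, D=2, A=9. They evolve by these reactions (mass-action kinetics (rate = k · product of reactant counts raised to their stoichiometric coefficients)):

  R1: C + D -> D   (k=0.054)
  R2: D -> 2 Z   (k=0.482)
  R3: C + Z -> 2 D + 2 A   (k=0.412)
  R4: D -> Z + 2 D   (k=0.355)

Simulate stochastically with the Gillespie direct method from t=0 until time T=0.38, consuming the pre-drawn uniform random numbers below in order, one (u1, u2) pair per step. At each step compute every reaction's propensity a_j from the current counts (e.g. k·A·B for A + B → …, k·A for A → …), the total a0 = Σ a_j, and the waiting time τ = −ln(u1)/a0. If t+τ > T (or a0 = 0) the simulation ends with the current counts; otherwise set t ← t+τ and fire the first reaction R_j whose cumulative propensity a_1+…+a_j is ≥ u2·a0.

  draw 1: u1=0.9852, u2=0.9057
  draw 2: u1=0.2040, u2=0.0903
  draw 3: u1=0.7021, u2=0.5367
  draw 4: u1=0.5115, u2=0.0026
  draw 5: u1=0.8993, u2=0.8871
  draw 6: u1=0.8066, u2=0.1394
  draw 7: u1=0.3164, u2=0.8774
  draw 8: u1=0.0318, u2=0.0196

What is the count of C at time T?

C at T = 2

t=0.000: C=6 Z=6 D=2 A=9
Draw 1: a1=0.648, a2=0.964, a3=14.832, a4=0.710, a0=17.154; τ=−ln(0.9852)/17.154=0.001 → t=0.001; u2·a0=0.9057·17.154=15.536; a1+a2=1.612 < 15.536 ≤ a1+…+a3=16.444 → R3 fires; C=5 Z=5 D=4 A=11
Draw 2: a1=1.080, a2=1.928, a3=10.300, a4=1.420, a0=14.728; τ=−ln(0.2040)/14.728=0.108 → t=0.109; u2·a0=0.0903·14.728=1.330; a1=1.080 < 1.330 ≤ a1+a2=3.008 → R2 fires; C=5 Z=7 D=3 A=11
Draw 3: a1=0.810, a2=1.446, a3=14.420, a4=1.065, a0=17.741; τ=−ln(0.7021)/17.741=0.020 → t=0.129; u2·a0=0.5367·17.741=9.522; a1+a2=2.256 < 9.522 ≤ a1+…+a3=16.676 → R3 fires; C=4 Z=6 D=5 A=13
Draw 4: a1=1.080, a2=2.410, a3=9.888, a4=1.775, a0=15.153; τ=−ln(0.5115)/15.153=0.044 → t=0.173; u2·a0=0.0026·15.153=0.039 ≤ a1=1.080 → R1 fires; C=3 Z=6 D=5 A=13
Draw 5: a1=0.810, a2=2.410, a3=7.416, a4=1.775, a0=12.411; τ=−ln(0.8993)/12.411=0.009 → t=0.182; u2·a0=0.8871·12.411=11.010; a1+…+a3=10.636 < 11.010 ≤ a1+…+a4=12.411 → R4 fires; C=3 Z=7 D=6 A=13
Draw 6: a1=0.972, a2=2.892, a3=8.652, a4=2.130, a0=14.646; τ=−ln(0.8066)/14.646=0.015 → t=0.196; u2·a0=0.1394·14.646=2.042; a1=0.972 < 2.042 ≤ a1+a2=3.864 → R2 fires; C=3 Z=9 D=5 A=13
Draw 7: a1=0.810, a2=2.410, a3=11.124, a4=1.775, a0=16.119; τ=−ln(0.3164)/16.119=0.071 → t=0.268; u2·a0=0.8774·16.119=14.143; a1+a2=3.220 < 14.143 ≤ a1+…+a3=14.344 → R3 fires; C=2 Z=8 D=7 A=15
Draw 8: a1=0.756, a2=3.374, a3=6.592, a4=2.485, a0=13.207; τ=−ln(0.0318)/13.207=0.261 → t=0.529 > T=0.38: stop.
Read off C at T=0.38: 2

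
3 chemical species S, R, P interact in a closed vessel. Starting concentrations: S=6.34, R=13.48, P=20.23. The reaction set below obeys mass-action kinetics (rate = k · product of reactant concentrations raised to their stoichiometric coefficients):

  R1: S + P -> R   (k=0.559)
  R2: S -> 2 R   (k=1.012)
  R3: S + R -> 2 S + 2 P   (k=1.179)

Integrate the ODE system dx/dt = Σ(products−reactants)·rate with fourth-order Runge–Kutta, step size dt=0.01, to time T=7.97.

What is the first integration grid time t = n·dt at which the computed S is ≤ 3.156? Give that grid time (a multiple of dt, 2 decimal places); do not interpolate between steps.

RK4 with dt=0.01: 797 steps to T=7.97. Trajectory (selected grid times):
t=0.00: S=6.34 R=13.48 P=20.23
t=0.28: S=3.19 R=18.19 P=45.59
t=0.29: S=3.03 R=18.38 P=46.14
t=0.89: S=0.08 R=21.85 P=55.78
t=1.77: S=0.00 R=21.94 P=56.03
t=2.66: S=0.00 R=21.94 P=56.03
t=3.54: S=0.00 R=21.94 P=56.03
t=4.43: S=0.00 R=21.94 P=56.03
t=5.31: S=0.00 R=21.94 P=56.03
t=6.20: S=0.00 R=21.94 P=56.03
t=7.08: S=0.00 R=21.94 P=56.03
t=7.97: S=0.00 R=21.94 P=56.03
S(0.28)=3.189 > 3.156 but S(0.29)=3.030 ≤ 3.156, so the first grid time is t=0.29.

Threshold first reached at t = 0.29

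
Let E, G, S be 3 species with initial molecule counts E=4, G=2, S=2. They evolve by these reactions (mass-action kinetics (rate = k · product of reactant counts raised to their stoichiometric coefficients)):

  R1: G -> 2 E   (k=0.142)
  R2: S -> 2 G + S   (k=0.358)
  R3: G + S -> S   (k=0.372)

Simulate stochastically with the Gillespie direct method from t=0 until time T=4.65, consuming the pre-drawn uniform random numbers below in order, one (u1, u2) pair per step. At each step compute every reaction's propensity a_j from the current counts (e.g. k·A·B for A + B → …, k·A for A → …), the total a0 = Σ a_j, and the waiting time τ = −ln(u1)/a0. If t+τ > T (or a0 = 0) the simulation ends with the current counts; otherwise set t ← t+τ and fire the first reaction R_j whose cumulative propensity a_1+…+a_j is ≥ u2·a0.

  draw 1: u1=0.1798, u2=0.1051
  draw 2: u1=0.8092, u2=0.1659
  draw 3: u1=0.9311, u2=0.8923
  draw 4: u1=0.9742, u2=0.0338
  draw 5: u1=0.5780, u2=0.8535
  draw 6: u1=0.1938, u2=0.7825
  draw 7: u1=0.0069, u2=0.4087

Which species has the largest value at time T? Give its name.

Dominant species at T: E

t=0.000: E=4 G=2 S=2
Draw 1: a1=0.284, a2=0.716, a3=1.488, a0=2.488; τ=−ln(0.1798)/2.488=0.690 → t=0.690; u2·a0=0.1051·2.488=0.261 ≤ a1=0.284 → R1 fires; E=6 G=1 S=2
Draw 2: a1=0.142, a2=0.716, a3=0.744, a0=1.602; τ=−ln(0.8092)/1.602=0.132 → t=0.822; u2·a0=0.1659·1.602=0.266; a1=0.142 < 0.266 ≤ a1+a2=0.858 → R2 fires; E=6 G=3 S=2
Draw 3: a1=0.426, a2=0.716, a3=2.232, a0=3.374; τ=−ln(0.9311)/3.374=0.021 → t=0.843; u2·a0=0.8923·3.374=3.011; a1+a2=1.142 < 3.011 ≤ a1+…+a3=3.374 → R3 fires; E=6 G=2 S=2
Draw 4: a1=0.284, a2=0.716, a3=1.488, a0=2.488; τ=−ln(0.9742)/2.488=0.011 → t=0.853; u2·a0=0.0338·2.488=0.084 ≤ a1=0.284 → R1 fires; E=8 G=1 S=2
Draw 5: a1=0.142, a2=0.716, a3=0.744, a0=1.602; τ=−ln(0.5780)/1.602=0.342 → t=1.196; u2·a0=0.8535·1.602=1.367; a1+a2=0.858 < 1.367 ≤ a1+…+a3=1.602 → R3 fires; E=8 G=0 S=2
Draw 6: a1=0.000, a2=0.716, a3=0.000, a0=0.716; τ=−ln(0.1938)/0.716=2.292 → t=3.487; u2·a0=0.7825·0.716=0.560; a1=0.000 < 0.560 ≤ a1+a2=0.716 → R2 fires; E=8 G=2 S=2
Draw 7: a1=0.284, a2=0.716, a3=1.488, a0=2.488; τ=−ln(0.0069)/2.488=2.000 → t=5.488 > T=4.65: stop.
At T=4.65: E=8 G=2 S=2; the largest is E.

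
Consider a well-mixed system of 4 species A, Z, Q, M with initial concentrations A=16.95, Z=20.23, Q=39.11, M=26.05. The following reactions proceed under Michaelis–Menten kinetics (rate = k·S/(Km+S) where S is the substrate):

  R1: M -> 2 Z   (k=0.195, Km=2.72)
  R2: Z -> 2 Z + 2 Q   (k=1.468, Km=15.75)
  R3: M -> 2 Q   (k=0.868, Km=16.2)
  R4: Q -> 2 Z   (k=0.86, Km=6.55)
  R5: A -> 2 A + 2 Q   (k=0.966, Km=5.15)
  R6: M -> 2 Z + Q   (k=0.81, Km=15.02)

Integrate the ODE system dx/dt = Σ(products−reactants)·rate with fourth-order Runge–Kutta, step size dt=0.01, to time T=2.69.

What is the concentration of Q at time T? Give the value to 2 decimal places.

RK4 with dt=0.01: 269 steps to T=2.69. Trajectory (selected grid times):
t=0.00: A=16.95 Z=20.23 Q=39.11 M=26.05
t=0.30: A=17.17 Z=21.34 Q=40.31 M=25.68
t=0.60: A=17.40 Z=22.45 Q=41.52 M=25.32
t=0.90: A=17.62 Z=23.57 Q=42.73 M=24.95
t=1.20: A=17.84 Z=24.69 Q=43.96 M=24.59
t=1.49: A=18.06 Z=25.78 Q=45.15 M=24.25
t=1.79: A=18.29 Z=26.91 Q=46.39 M=23.89
t=2.09: A=18.51 Z=28.05 Q=47.63 M=23.53
t=2.39: A=18.74 Z=29.18 Q=48.88 M=23.18
t=2.69: A=18.97 Z=30.33 Q=50.14 M=22.83
Read off Q at T=2.69: 50.14

Q at T = 50.14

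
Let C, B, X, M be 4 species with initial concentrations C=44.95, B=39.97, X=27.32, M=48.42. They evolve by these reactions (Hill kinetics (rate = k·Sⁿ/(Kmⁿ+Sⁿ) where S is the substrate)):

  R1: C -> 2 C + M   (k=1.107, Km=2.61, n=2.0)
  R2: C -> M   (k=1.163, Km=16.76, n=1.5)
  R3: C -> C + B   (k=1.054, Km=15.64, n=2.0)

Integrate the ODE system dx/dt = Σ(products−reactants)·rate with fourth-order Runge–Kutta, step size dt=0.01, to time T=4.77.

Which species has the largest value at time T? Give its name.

RK4 with dt=0.01: 477 steps to T=4.77. Trajectory (selected grid times):
t=0.00: C=44.95 B=39.97 X=27.32 M=48.42
t=0.53: C=45.03 B=40.47 X=27.32 M=49.51
t=1.06: C=45.11 B=40.97 X=27.32 M=50.59
t=1.59: C=45.20 B=41.47 X=27.32 M=51.68
t=2.12: C=45.28 B=41.96 X=27.32 M=52.77
t=2.65: C=45.36 B=42.46 X=27.32 M=53.86
t=3.18: C=45.44 B=42.96 X=27.32 M=54.95
t=3.71: C=45.52 B=43.46 X=27.32 M=56.03
t=4.24: C=45.60 B=43.96 X=27.32 M=57.12
t=4.77: C=45.68 B=44.46 X=27.32 M=58.21
At T=4.77: C=45.68 B=44.46 X=27.32 M=58.21; the largest is M.

Dominant species at T: M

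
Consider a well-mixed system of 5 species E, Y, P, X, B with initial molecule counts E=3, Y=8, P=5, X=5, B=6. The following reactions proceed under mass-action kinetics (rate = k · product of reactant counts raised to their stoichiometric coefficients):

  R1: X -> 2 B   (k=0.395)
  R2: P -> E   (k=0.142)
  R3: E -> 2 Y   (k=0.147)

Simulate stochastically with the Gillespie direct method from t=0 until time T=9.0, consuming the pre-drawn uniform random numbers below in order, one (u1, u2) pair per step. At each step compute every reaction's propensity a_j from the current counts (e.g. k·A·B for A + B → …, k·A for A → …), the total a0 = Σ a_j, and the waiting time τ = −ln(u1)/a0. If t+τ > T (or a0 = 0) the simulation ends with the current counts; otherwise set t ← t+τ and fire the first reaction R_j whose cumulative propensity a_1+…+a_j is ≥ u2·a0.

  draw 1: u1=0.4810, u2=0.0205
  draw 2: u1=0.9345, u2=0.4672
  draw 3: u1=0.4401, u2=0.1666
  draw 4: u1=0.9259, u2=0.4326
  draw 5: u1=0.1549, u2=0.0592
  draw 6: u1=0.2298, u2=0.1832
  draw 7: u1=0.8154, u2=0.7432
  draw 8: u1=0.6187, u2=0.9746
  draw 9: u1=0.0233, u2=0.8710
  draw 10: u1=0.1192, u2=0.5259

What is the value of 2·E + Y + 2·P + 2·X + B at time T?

Value at T = 40

Check how each reaction changes W = 2·E + Y + 2·P + 2·X + B (weight of products minus weight of reactants):
R1: X -> 2 B: (1·2) − (2·1) = 2 − 2 = 0
R2: P -> E: (2·1) − (2·1) = 2 − 2 = 0
R3: E -> 2 Y: (1·2) − (2·1) = 2 − 2 = 0
Every reaction leaves W unchanged, so W is conserved and no simulation is needed: W(T) = W(0) = 2·3 + 8 + 2·5 + 2·5 + 6 = 40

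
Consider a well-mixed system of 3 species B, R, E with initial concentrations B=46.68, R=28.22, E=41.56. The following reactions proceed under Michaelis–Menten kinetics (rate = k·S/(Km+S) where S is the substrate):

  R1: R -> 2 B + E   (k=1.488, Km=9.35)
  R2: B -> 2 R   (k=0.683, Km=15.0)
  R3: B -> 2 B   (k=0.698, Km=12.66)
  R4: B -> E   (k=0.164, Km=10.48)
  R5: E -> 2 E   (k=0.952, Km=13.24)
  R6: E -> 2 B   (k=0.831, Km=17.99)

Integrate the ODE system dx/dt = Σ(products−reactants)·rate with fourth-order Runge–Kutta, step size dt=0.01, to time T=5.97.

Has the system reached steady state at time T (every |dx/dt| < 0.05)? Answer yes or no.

RK4 with dt=0.01: 597 steps to T=5.97. Trajectory (selected grid times):
t=0.00: B=46.68 R=28.22 E=41.56
t=0.66: B=48.86 R=28.17 E=42.48
t=1.33: B=51.07 R=28.12 E=43.41
t=1.99: B=53.25 R=28.09 E=44.34
t=2.65: B=55.44 R=28.06 E=45.26
t=3.32: B=57.66 R=28.03 E=46.19
t=3.98: B=59.85 R=28.01 E=47.11
t=4.64: B=62.05 R=28.00 E=48.04
t=5.31: B=64.28 R=27.99 E=48.97
t=5.97: B=66.48 R=27.99 E=49.90
Rates at T: R1=1.1154, R2=0.5573, R3=0.5863, R4=0.1417, R5=0.7524, R6=0.6108
dx/dt at T (Σ net stoichiometry × rate): B=+3.3398, R=-0.0009, E=+1.3987
Largest |dx/dt| is |+3.3398| (B) ≥ 0.05 → not steady.

Steady state at T: no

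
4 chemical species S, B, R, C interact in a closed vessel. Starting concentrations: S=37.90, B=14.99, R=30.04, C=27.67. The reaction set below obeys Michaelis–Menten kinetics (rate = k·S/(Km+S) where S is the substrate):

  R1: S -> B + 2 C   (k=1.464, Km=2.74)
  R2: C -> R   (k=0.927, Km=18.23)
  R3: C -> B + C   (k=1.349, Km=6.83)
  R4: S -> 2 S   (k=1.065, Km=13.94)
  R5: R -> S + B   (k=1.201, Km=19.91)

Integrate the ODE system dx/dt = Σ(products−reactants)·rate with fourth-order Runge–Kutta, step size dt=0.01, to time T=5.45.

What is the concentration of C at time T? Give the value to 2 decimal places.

C at T = 39.30

RK4 with dt=0.01: 545 steps to T=5.45. Trajectory (selected grid times):
t=0.00: S=37.90 B=14.99 R=30.04 C=27.67
t=0.61: S=37.98 B=16.93 R=29.94 C=28.99
t=1.21: S=38.06 B=18.84 R=29.86 C=30.29
t=1.82: S=38.15 B=20.78 R=29.77 C=31.60
t=2.42: S=38.23 B=22.70 R=29.70 C=32.88
t=3.03: S=38.31 B=24.66 R=29.62 C=34.18
t=3.63: S=38.39 B=26.58 R=29.56 C=35.46
t=4.24: S=38.47 B=28.55 R=29.50 C=36.75
t=4.84: S=38.55 B=30.48 R=29.44 C=38.01
t=5.45: S=38.63 B=32.45 R=29.39 C=39.30
Read off C at T=5.45: 39.30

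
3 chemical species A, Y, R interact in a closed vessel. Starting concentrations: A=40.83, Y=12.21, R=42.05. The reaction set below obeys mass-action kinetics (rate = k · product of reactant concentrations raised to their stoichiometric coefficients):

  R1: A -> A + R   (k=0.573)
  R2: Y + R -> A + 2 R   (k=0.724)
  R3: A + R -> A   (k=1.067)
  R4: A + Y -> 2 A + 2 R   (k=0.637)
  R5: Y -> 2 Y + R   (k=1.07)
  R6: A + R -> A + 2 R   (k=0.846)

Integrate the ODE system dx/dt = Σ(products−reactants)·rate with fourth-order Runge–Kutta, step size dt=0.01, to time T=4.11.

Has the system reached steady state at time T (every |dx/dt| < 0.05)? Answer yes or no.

Steady state at T: yes

RK4 with dt=0.01: 411 steps to T=4.11. Trajectory (selected grid times):
t=0.00: A=40.83 Y=12.21 R=42.05
t=0.46: A=53.26 Y=0.00 R=2.88
t=0.91: A=53.26 Y=0.00 R=2.59
t=1.37: A=53.26 Y=0.00 R=2.59
t=1.83: A=53.26 Y=0.00 R=2.59
t=2.28: A=53.26 Y=0.00 R=2.59
t=2.74: A=53.26 Y=0.00 R=2.59
t=3.20: A=53.26 Y=0.00 R=2.59
t=3.65: A=53.26 Y=0.00 R=2.59
t=4.11: A=53.26 Y=0.00 R=2.59
Rates at T: R1=30.5152, R2=0.0000, R3=147.3290, R4=0.0000, R5=0.0000, R6=116.8138
dx/dt at T (Σ net stoichiometry × rate): A=+0.0000, Y=-0.0000, R=-0.0000
Largest |dx/dt| is |-0.0000| (R) < 0.05 → steady.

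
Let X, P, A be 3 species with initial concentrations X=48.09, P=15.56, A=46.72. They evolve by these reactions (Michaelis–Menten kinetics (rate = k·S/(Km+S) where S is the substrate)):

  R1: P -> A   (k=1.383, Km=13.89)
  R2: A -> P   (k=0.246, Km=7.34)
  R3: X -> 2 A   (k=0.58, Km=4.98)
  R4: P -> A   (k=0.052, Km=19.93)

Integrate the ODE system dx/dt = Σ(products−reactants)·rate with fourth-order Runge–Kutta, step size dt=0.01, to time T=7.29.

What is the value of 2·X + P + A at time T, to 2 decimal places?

Value at T = 158.46

Check how each reaction changes W = 2·X + P + A (weight of products minus weight of reactants):
R1: P -> A: (1·1) − (1·1) = 1 − 1 = 0
R2: A -> P: (1·1) − (1·1) = 1 − 1 = 0
R3: X -> 2 A: (1·2) − (2·1) = 2 − 2 = 0
R4: P -> A: (1·1) − (1·1) = 1 − 1 = 0
Every reaction leaves W unchanged, so W is conserved and no simulation is needed: W(T) = W(0) = 2·48.09 + 15.56 + 46.72 = 158.46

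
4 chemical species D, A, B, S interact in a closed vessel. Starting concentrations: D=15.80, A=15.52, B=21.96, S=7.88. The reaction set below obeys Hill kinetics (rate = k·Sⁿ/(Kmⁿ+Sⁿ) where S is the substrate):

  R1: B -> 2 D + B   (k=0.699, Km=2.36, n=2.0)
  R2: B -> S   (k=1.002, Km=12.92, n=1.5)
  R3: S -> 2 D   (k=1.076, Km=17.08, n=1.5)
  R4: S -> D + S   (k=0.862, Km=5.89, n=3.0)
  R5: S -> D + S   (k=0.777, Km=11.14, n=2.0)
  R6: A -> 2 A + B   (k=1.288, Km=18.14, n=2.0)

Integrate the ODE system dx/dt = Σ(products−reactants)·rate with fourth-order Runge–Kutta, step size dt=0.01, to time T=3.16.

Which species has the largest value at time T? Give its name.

RK4 with dt=0.01: 316 steps to T=3.16. Trajectory (selected grid times):
t=0.00: D=15.80 A=15.52 B=21.96 S=7.88
t=0.35: D=16.77 A=15.71 B=21.91 S=8.03
t=0.70: D=17.75 A=15.91 B=21.86 S=8.18
t=1.05: D=18.74 A=16.10 B=21.82 S=8.33
t=1.40: D=19.74 A=16.30 B=21.78 S=8.47
t=1.76: D=20.78 A=16.51 B=21.74 S=8.62
t=2.11: D=21.80 A=16.72 B=21.71 S=8.76
t=2.46: D=22.82 A=16.93 B=21.67 S=8.89
t=2.81: D=23.86 A=17.14 B=21.64 S=9.03
t=3.16: D=24.90 A=17.35 B=21.62 S=9.17
At T=3.16: D=24.90 A=17.35 B=21.62 S=9.17; the largest is D.

Dominant species at T: D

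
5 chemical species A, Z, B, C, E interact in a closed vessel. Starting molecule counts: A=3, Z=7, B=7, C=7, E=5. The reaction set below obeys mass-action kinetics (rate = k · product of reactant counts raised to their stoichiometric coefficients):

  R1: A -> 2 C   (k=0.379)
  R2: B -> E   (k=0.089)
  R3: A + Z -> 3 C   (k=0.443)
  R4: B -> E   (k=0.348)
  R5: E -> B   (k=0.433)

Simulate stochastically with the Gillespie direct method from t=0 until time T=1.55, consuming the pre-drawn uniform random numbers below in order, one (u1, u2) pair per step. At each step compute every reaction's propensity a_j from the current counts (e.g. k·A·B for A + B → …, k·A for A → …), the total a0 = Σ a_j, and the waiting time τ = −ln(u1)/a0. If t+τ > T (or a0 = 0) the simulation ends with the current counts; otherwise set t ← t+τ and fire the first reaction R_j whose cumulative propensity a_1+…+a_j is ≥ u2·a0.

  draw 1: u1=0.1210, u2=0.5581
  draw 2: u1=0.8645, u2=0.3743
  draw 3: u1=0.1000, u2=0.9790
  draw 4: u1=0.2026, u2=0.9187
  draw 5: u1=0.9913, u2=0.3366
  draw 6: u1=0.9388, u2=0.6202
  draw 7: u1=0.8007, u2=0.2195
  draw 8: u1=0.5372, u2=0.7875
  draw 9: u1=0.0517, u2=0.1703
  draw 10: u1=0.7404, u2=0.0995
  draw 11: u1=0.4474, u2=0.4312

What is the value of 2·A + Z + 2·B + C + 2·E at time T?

Value at T = 44

Check how each reaction changes W = 2·A + Z + 2·B + C + 2·E (weight of products minus weight of reactants):
R1: A -> 2 C: (1·2) − (2·1) = 2 − 2 = 0
R2: B -> E: (2·1) − (2·1) = 2 − 2 = 0
R3: A + Z -> 3 C: (1·3) − (2·1 + 1·1) = 3 − 3 = 0
R4: B -> E: (2·1) − (2·1) = 2 − 2 = 0
R5: E -> B: (2·1) − (2·1) = 2 − 2 = 0
Every reaction leaves W unchanged, so W is conserved and no simulation is needed: W(T) = W(0) = 2·3 + 7 + 2·7 + 7 + 2·5 = 44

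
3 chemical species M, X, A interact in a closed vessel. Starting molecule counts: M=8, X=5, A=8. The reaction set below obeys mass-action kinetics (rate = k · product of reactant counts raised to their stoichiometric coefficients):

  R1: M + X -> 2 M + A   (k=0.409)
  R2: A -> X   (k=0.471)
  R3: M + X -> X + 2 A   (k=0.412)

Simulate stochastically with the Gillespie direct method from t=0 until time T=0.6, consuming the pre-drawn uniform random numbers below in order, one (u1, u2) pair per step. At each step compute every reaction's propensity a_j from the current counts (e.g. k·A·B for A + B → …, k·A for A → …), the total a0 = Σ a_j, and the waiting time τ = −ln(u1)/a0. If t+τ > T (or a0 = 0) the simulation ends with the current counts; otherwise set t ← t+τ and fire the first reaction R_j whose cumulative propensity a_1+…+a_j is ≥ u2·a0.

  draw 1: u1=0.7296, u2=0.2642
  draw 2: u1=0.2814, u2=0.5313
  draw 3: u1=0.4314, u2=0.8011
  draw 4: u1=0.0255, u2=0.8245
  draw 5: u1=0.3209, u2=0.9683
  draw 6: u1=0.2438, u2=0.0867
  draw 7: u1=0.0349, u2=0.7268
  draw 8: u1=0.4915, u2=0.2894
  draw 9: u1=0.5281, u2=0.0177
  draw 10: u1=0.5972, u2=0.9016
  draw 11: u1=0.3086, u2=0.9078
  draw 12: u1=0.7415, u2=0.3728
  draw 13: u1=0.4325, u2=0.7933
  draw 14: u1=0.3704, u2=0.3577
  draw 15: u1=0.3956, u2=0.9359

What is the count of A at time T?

t=0.000: M=8 X=5 A=8
Draw 1: a1=16.360, a2=3.768, a3=16.480, a0=36.608; τ=−ln(0.7296)/36.608=0.009 → t=0.009; u2·a0=0.2642·36.608=9.672 ≤ a1=16.360 → R1 fires; M=9 X=4 A=9
Draw 2: a1=14.724, a2=4.239, a3=14.832, a0=33.795; τ=−ln(0.2814)/33.795=0.038 → t=0.046; u2·a0=0.5313·33.795=17.955; a1=14.724 < 17.955 ≤ a1+a2=18.963 → R2 fires; M=9 X=5 A=8
Draw 3: a1=18.405, a2=3.768, a3=18.540, a0=40.713; τ=−ln(0.4314)/40.713=0.021 → t=0.067; u2·a0=0.8011·40.713=32.615; a1+a2=22.173 < 32.615 ≤ a1+…+a3=40.713 → R3 fires; M=8 X=5 A=10
Draw 4: a1=16.360, a2=4.710, a3=16.480, a0=37.550; τ=−ln(0.0255)/37.550=0.098 → t=0.164; u2·a0=0.8245·37.550=30.960; a1+a2=21.070 < 30.960 ≤ a1+…+a3=37.550 → R3 fires; M=7 X=5 A=12
Draw 5: a1=14.315, a2=5.652, a3=14.420, a0=34.387; τ=−ln(0.3209)/34.387=0.033 → t=0.198; u2·a0=0.9683·34.387=33.297; a1+a2=19.967 < 33.297 ≤ a1+…+a3=34.387 → R3 fires; M=6 X=5 A=14
Draw 6: a1=12.270, a2=6.594, a3=12.360, a0=31.224; τ=−ln(0.2438)/31.224=0.045 → t=0.243; u2·a0=0.0867·31.224=2.707 ≤ a1=12.270 → R1 fires; M=7 X=4 A=15
Draw 7: a1=11.452, a2=7.065, a3=11.536, a0=30.053; τ=−ln(0.0349)/30.053=0.112 → t=0.354; u2·a0=0.7268·30.053=21.843; a1+a2=18.517 < 21.843 ≤ a1+…+a3=30.053 → R3 fires; M=6 X=4 A=17
Draw 8: a1=9.816, a2=8.007, a3=9.888, a0=27.711; τ=−ln(0.4915)/27.711=0.026 → t=0.380; u2·a0=0.2894·27.711=8.020 ≤ a1=9.816 → R1 fires; M=7 X=3 A=18
Draw 9: a1=8.589, a2=8.478, a3=8.652, a0=25.719; τ=−ln(0.5281)/25.719=0.025 → t=0.405; u2·a0=0.0177·25.719=0.455 ≤ a1=8.589 → R1 fires; M=8 X=2 A=19
Draw 10: a1=6.544, a2=8.949, a3=6.592, a0=22.085; τ=−ln(0.5972)/22.085=0.023 → t=0.428; u2·a0=0.9016·22.085=19.912; a1+a2=15.493 < 19.912 ≤ a1+…+a3=22.085 → R3 fires; M=7 X=2 A=21
Draw 11: a1=5.726, a2=9.891, a3=5.768, a0=21.385; τ=−ln(0.3086)/21.385=0.055 → t=0.483; u2·a0=0.9078·21.385=19.413; a1+a2=15.617 < 19.413 ≤ a1+…+a3=21.385 → R3 fires; M=6 X=2 A=23
Draw 12: a1=4.908, a2=10.833, a3=4.944, a0=20.685; τ=−ln(0.7415)/20.685=0.014 → t=0.498; u2·a0=0.3728·20.685=7.711; a1=4.908 < 7.711 ≤ a1+a2=15.741 → R2 fires; M=6 X=3 A=22
Draw 13: a1=7.362, a2=10.362, a3=7.416, a0=25.140; τ=−ln(0.4325)/25.140=0.033 → t=0.531; u2·a0=0.7933·25.140=19.944; a1+a2=17.724 < 19.944 ≤ a1+…+a3=25.140 → R3 fires; M=5 X=3 A=24
Draw 14: a1=6.135, a2=11.304, a3=6.180, a0=23.619; τ=−ln(0.3704)/23.619=0.042 → t=0.573; u2·a0=0.3577·23.619=8.449; a1=6.135 < 8.449 ≤ a1+a2=17.439 → R2 fires; M=5 X=4 A=23
Draw 15: a1=8.180, a2=10.833, a3=8.240, a0=27.253; τ=−ln(0.3956)/27.253=0.034 → t=0.607 > T=0.6: stop.
Read off A at T=0.6: 23

A at T = 23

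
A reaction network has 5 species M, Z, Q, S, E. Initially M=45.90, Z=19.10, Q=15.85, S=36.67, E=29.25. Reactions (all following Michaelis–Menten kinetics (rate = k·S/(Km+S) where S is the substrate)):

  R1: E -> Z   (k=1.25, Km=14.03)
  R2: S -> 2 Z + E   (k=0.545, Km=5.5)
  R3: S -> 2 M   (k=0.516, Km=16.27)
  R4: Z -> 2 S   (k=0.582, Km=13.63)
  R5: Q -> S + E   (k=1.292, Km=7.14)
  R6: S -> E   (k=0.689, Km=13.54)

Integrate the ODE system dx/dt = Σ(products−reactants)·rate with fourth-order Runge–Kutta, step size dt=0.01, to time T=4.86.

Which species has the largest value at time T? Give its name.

RK4 with dt=0.01: 486 steps to T=4.86. Trajectory (selected grid times):
t=0.00: M=45.90 Z=19.10 Q=15.85 S=36.67 E=29.25
t=0.54: M=46.29 Z=19.88 Q=15.37 S=36.80 E=29.80
t=1.08: M=46.67 Z=20.67 Q=14.90 S=36.93 E=30.34
t=1.62: M=47.06 Z=21.45 Q=14.43 S=37.05 E=30.88
t=2.16: M=47.45 Z=22.24 Q=13.96 S=37.18 E=31.40
t=2.70: M=47.84 Z=23.02 Q=13.50 S=37.31 E=31.92
t=3.24: M=48.22 Z=23.81 Q=13.05 S=37.44 E=32.44
t=3.78: M=48.61 Z=24.59 Q=12.60 S=37.56 E=32.94
t=4.32: M=49.00 Z=25.38 Q=12.16 S=37.69 E=33.44
t=4.86: M=49.39 Z=26.16 Q=11.72 S=37.81 E=33.93
At T=4.86: M=49.39 Z=26.16 Q=11.72 S=37.81 E=33.93; the largest is M.

Dominant species at T: M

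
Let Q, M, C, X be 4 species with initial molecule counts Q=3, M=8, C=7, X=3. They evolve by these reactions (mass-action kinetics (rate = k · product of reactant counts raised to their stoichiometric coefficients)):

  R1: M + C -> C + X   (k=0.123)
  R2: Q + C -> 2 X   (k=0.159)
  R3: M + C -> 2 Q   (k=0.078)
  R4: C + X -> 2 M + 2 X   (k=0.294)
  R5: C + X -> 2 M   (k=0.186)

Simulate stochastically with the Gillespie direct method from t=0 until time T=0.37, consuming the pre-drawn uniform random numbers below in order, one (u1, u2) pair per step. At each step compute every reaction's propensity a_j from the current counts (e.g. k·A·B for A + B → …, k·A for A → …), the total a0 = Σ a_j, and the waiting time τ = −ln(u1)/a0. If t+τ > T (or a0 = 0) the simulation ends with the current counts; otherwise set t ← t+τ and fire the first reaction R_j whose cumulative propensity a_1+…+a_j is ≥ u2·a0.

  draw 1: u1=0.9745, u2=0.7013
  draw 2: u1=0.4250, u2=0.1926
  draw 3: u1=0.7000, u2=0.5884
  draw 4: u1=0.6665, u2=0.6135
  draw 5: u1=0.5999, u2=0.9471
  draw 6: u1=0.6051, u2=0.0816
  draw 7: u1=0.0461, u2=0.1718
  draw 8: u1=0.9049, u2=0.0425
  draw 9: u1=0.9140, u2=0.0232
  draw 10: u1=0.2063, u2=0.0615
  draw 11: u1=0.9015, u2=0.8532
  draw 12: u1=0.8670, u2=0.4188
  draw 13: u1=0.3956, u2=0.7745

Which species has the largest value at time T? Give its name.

Dominant species at T: M

t=0.000: Q=3 M=8 C=7 X=3
Draw 1: a1=6.888, a2=3.339, a3=4.368, a4=6.174, a5=3.906, a0=24.675; τ=−ln(0.9745)/24.675=0.001 → t=0.001; u2·a0=0.7013·24.675=17.305; a1+…+a3=14.595 < 17.305 ≤ a1+…+a4=20.769 → R4 fires; Q=3 M=10 C=6 X=4
Draw 2: a1=7.380, a2=2.862, a3=4.680, a4=7.056, a5=4.464, a0=26.442; τ=−ln(0.4250)/26.442=0.032 → t=0.033; u2·a0=0.1926·26.442=5.093 ≤ a1=7.380 → R1 fires; Q=3 M=9 C=6 X=5
Draw 3: a1=6.642, a2=2.862, a3=4.212, a4=8.820, a5=5.580, a0=28.116; τ=−ln(0.7000)/28.116=0.013 → t=0.046; u2·a0=0.5884·28.116=16.543; a1+…+a3=13.716 < 16.543 ≤ a1+…+a4=22.536 → R4 fires; Q=3 M=11 C=5 X=6
Draw 4: a1=6.765, a2=2.385, a3=4.290, a4=8.820, a5=5.580, a0=27.840; τ=−ln(0.6665)/27.840=0.015 → t=0.061; u2·a0=0.6135·27.840=17.080; a1+…+a3=13.440 < 17.080 ≤ a1+…+a4=22.260 → R4 fires; Q=3 M=13 C=4 X=7
Draw 5: a1=6.396, a2=1.908, a3=4.056, a4=8.232, a5=5.208, a0=25.800; τ=−ln(0.5999)/25.800=0.020 → t=0.080; u2·a0=0.9471·25.800=24.435; a1+…+a4=20.592 < 24.435 ≤ a1+…+a5=25.800 → R5 fires; Q=3 M=15 C=3 X=6
Draw 6: a1=5.535, a2=1.431, a3=3.510, a4=5.292, a5=3.348, a0=19.116; τ=−ln(0.6051)/19.116=0.026 → t=0.107; u2·a0=0.0816·19.116=1.560 ≤ a1=5.535 → R1 fires; Q=3 M=14 C=3 X=7
Draw 7: a1=5.166, a2=1.431, a3=3.276, a4=6.174, a5=3.906, a0=19.953; τ=−ln(0.0461)/19.953=0.154 → t=0.261; u2·a0=0.1718·19.953=3.428 ≤ a1=5.166 → R1 fires; Q=3 M=13 C=3 X=8
Draw 8: a1=4.797, a2=1.431, a3=3.042, a4=7.056, a5=4.464, a0=20.790; τ=−ln(0.9049)/20.790=0.005 → t=0.266; u2·a0=0.0425·20.790=0.884 ≤ a1=4.797 → R1 fires; Q=3 M=12 C=3 X=9
Draw 9: a1=4.428, a2=1.431, a3=2.808, a4=7.938, a5=5.022, a0=21.627; τ=−ln(0.9140)/21.627=0.004 → t=0.270; u2·a0=0.0232·21.627=0.502 ≤ a1=4.428 → R1 fires; Q=3 M=11 C=3 X=10
Draw 10: a1=4.059, a2=1.431, a3=2.574, a4=8.820, a5=5.580, a0=22.464; τ=−ln(0.2063)/22.464=0.070 → t=0.340; u2·a0=0.0615·22.464=1.382 ≤ a1=4.059 → R1 fires; Q=3 M=10 C=3 X=11
Draw 11: a1=3.690, a2=1.431, a3=2.340, a4=9.702, a5=6.138, a0=23.301; τ=−ln(0.9015)/23.301=0.004 → t=0.345; u2·a0=0.8532·23.301=19.880; a1+…+a4=17.163 < 19.880 ≤ a1+…+a5=23.301 → R5 fires; Q=3 M=12 C=2 X=10
Draw 12: a1=2.952, a2=0.954, a3=1.872, a4=5.880, a5=3.720, a0=15.378; τ=−ln(0.8670)/15.378=0.009 → t=0.354; u2·a0=0.4188·15.378=6.440; a1+…+a3=5.778 < 6.440 ≤ a1+…+a4=11.658 → R4 fires; Q=3 M=14 C=1 X=11
Draw 13: a1=1.722, a2=0.477, a3=1.092, a4=3.234, a5=2.046, a0=8.571; τ=−ln(0.3956)/8.571=0.108 → t=0.462 > T=0.37: stop.
At T=0.37: Q=3 M=14 C=1 X=11; the largest is M.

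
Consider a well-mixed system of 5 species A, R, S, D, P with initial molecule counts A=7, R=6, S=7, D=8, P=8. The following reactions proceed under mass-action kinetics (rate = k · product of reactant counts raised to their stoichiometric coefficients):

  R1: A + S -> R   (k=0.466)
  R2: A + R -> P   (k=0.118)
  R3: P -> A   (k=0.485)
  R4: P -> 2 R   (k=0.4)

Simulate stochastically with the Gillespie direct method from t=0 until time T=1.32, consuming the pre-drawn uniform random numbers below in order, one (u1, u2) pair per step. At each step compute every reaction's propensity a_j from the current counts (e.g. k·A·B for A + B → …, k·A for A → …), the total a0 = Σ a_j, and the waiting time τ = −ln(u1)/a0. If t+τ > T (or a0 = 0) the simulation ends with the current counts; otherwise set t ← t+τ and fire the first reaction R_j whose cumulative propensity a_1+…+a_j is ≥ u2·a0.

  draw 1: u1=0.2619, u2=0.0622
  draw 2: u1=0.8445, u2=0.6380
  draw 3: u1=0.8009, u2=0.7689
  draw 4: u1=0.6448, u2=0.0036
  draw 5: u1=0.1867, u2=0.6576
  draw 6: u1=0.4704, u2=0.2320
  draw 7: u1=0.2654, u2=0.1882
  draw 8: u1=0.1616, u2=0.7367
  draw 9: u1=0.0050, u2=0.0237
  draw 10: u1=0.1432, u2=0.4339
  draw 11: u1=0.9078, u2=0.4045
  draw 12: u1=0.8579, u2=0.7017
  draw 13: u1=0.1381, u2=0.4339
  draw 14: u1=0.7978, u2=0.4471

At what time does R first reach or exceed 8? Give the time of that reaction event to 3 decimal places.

Threshold first reached at t = 0.262

t=0.000: A=7 R=6 S=7 D=8 P=8
Draw 1: a1=22.834, a2=4.956, a3=3.880, a4=3.200, a0=34.870; τ=−ln(0.2619)/34.870=0.038 → t=0.038; u2·a0=0.0622·34.870=2.169 ≤ a1=22.834 → R1 fires; A=6 R=7 S=6 D=8 P=8
Draw 2: a1=16.776, a2=4.956, a3=3.880, a4=3.200, a0=28.812; τ=−ln(0.8445)/28.812=0.006 → t=0.044; u2·a0=0.6380·28.812=18.382; a1=16.776 < 18.382 ≤ a1+a2=21.732 → R2 fires; A=5 R=6 S=6 D=8 P=9
Draw 3: a1=13.980, a2=3.540, a3=4.365, a4=3.600, a0=25.485; τ=−ln(0.8009)/25.485=0.009 → t=0.053; u2·a0=0.7689·25.485=19.595; a1+a2=17.520 < 19.595 ≤ a1+…+a3=21.885 → R3 fires; A=6 R=6 S=6 D=8 P=8
Draw 4: a1=16.776, a2=4.248, a3=3.880, a4=3.200, a0=28.104; τ=−ln(0.6448)/28.104=0.016 → t=0.069; u2·a0=0.0036·28.104=0.101 ≤ a1=16.776 → R1 fires; A=5 R=7 S=5 D=8 P=8
Draw 5: a1=11.650, a2=4.130, a3=3.880, a4=3.200, a0=22.860; τ=−ln(0.1867)/22.860=0.073 → t=0.142; u2·a0=0.6576·22.860=15.033; a1=11.650 < 15.033 ≤ a1+a2=15.780 → R2 fires; A=4 R=6 S=5 D=8 P=9
Draw 6: a1=9.320, a2=2.832, a3=4.365, a4=3.600, a0=20.117; τ=−ln(0.4704)/20.117=0.037 → t=0.180; u2·a0=0.2320·20.117=4.667 ≤ a1=9.320 → R1 fires; A=3 R=7 S=4 D=8 P=9
Draw 7: a1=5.592, a2=2.478, a3=4.365, a4=3.600, a0=16.035; τ=−ln(0.2654)/16.035=0.083 → t=0.262; u2·a0=0.1882·16.035=3.018 ≤ a1=5.592 → R1 fires; A=2 R=8 S=3 D=8 P=9
Draw 8: a1=2.796, a2=1.888, a3=4.365, a4=3.600, a0=12.649; τ=−ln(0.1616)/12.649=0.144 → t=0.406; u2·a0=0.7367·12.649=9.319; a1+…+a3=9.049 < 9.319 ≤ a1+…+a4=12.649 → R4 fires; A=2 R=10 S=3 D=8 P=8
Draw 9: a1=2.796, a2=2.360, a3=3.880, a4=3.200, a0=12.236; τ=−ln(0.0050)/12.236=0.433 → t=0.839; u2·a0=0.0237·12.236=0.290 ≤ a1=2.796 → R1 fires; A=1 R=11 S=2 D=8 P=8
Draw 10: a1=0.932, a2=1.298, a3=3.880, a4=3.200, a0=9.310; τ=−ln(0.1432)/9.310=0.209 → t=1.048; u2·a0=0.4339·9.310=4.040; a1+a2=2.230 < 4.040 ≤ a1+…+a3=6.110 → R3 fires; A=2 R=11 S=2 D=8 P=7
Draw 11: a1=1.864, a2=2.596, a3=3.395, a4=2.800, a0=10.655; τ=−ln(0.9078)/10.655=0.009 → t=1.057; u2·a0=0.4045·10.655=4.310; a1=1.864 < 4.310 ≤ a1+a2=4.460 → R2 fires; A=1 R=10 S=2 D=8 P=8
Draw 12: a1=0.932, a2=1.180, a3=3.880, a4=3.200, a0=9.192; τ=−ln(0.8579)/9.192=0.017 → t=1.074; u2·a0=0.7017·9.192=6.450; a1+…+a3=5.992 < 6.450 ≤ a1+…+a4=9.192 → R4 fires; A=1 R=12 S=2 D=8 P=7
Draw 13: a1=0.932, a2=1.416, a3=3.395, a4=2.800, a0=8.543; τ=−ln(0.1381)/8.543=0.232 → t=1.306; u2·a0=0.4339·8.543=3.707; a1+a2=2.348 < 3.707 ≤ a1+…+a3=5.743 → R3 fires; A=2 R=12 S=2 D=8 P=6
Draw 14: a1=1.864, a2=2.832, a3=2.910, a4=2.400, a0=10.006; τ=−ln(0.7978)/10.006=0.023 → t=1.328 > T=1.32: stop.
R first becomes ≥ 8 when it reaches 8 at the event at t=0.262.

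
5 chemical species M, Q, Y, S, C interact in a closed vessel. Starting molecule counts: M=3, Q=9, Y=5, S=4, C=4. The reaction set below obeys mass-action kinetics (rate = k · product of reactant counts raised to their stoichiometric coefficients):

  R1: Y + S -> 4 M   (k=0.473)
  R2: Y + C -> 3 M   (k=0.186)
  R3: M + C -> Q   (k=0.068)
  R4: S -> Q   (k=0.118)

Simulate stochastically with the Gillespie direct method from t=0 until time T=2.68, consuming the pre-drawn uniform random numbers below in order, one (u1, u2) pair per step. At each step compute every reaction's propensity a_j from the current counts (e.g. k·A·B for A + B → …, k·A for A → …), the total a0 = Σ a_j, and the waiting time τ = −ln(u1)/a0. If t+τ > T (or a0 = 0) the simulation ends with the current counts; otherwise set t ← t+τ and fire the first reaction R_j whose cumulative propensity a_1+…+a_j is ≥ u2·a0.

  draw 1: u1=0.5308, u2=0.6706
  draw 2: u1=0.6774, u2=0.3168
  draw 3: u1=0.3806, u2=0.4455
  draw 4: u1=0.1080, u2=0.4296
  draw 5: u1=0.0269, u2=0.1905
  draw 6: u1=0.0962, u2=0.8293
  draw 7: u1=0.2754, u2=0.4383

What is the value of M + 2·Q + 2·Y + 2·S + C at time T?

Check how each reaction changes W = M + 2·Q + 2·Y + 2·S + C (weight of products minus weight of reactants):
R1: Y + S -> 4 M: (1·4) − (2·1 + 2·1) = 4 − 4 = 0
R2: Y + C -> 3 M: (1·3) − (2·1 + 1·1) = 3 − 3 = 0
R3: M + C -> Q: (2·1) − (1·1 + 1·1) = 2 − 2 = 0
R4: S -> Q: (2·1) − (2·1) = 2 − 2 = 0
Every reaction leaves W unchanged, so W is conserved and no simulation is needed: W(T) = W(0) = 3 + 2·9 + 2·5 + 2·4 + 4 = 43

Value at T = 43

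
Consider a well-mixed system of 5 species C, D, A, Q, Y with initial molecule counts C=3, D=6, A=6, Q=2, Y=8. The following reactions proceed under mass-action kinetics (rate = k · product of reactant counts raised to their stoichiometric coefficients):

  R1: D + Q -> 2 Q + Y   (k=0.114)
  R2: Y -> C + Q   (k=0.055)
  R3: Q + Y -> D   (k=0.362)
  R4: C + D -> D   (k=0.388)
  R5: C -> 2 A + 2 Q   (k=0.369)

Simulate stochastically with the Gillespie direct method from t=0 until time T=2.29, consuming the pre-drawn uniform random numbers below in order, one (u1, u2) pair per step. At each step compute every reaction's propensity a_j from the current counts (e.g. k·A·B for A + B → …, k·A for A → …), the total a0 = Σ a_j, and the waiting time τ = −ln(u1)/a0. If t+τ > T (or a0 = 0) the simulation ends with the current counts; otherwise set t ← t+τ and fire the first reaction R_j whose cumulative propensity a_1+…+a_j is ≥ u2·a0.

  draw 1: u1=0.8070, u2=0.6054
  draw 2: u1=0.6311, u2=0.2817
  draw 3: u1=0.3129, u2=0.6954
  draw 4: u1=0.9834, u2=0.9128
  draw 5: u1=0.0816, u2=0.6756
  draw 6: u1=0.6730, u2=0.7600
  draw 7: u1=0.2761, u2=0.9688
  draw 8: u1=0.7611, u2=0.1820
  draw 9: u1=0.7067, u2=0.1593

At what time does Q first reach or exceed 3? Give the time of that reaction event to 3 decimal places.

t=0.000: C=3 D=6 A=6 Q=2 Y=8
Draw 1: a1=1.368, a2=0.440, a3=5.792, a4=6.984, a5=1.107, a0=15.691; τ=−ln(0.8070)/15.691=0.014 → t=0.014; u2·a0=0.6054·15.691=9.499; a1+…+a3=7.600 < 9.499 ≤ a1+…+a4=14.584 → R4 fires; C=2 D=6 A=6 Q=2 Y=8
Draw 2: a1=1.368, a2=0.440, a3=5.792, a4=4.656, a5=0.738, a0=12.994; τ=−ln(0.6311)/12.994=0.035 → t=0.049; u2·a0=0.2817·12.994=3.660; a1+a2=1.808 < 3.660 ≤ a1+…+a3=7.600 → R3 fires; C=2 D=7 A=6 Q=1 Y=7
Draw 3: a1=0.798, a2=0.385, a3=2.534, a4=5.432, a5=0.738, a0=9.887; τ=−ln(0.3129)/9.887=0.118 → t=0.167; u2·a0=0.6954·9.887=6.875; a1+…+a3=3.717 < 6.875 ≤ a1+…+a4=9.149 → R4 fires; C=1 D=7 A=6 Q=1 Y=7
Draw 4: a1=0.798, a2=0.385, a3=2.534, a4=2.716, a5=0.369, a0=6.802; τ=−ln(0.9834)/6.802=0.002 → t=0.169; u2·a0=0.9128·6.802=6.209; a1+…+a3=3.717 < 6.209 ≤ a1+…+a4=6.433 → R4 fires; C=0 D=7 A=6 Q=1 Y=7
Draw 5: a1=0.798, a2=0.385, a3=2.534, a4=0.000, a5=0.000, a0=3.717; τ=−ln(0.0816)/3.717=0.674 → t=0.843; u2·a0=0.6756·3.717=2.511; a1+a2=1.183 < 2.511 ≤ a1+…+a3=3.717 → R3 fires; C=0 D=8 A=6 Q=0 Y=6
Draw 6: a1=0.000, a2=0.330, a3=0.000, a4=0.000, a5=0.000, a0=0.330; τ=−ln(0.6730)/0.330=1.200 → t=2.043; u2·a0=0.7600·0.330=0.251; a1=0.000 < 0.251 ≤ a1+a2=0.330 → R2 fires; C=1 D=8 A=6 Q=1 Y=5
Draw 7: a1=0.912, a2=0.275, a3=1.810, a4=3.104, a5=0.369, a0=6.470; τ=−ln(0.2761)/6.470=0.199 → t=2.242; u2·a0=0.9688·6.470=6.268; a1+…+a4=6.101 < 6.268 ≤ a1+…+a5=6.470 → R5 fires; C=0 D=8 A=8 Q=3 Y=5
Draw 8: a1=2.736, a2=0.275, a3=5.430, a4=0.000, a5=0.000, a0=8.441; τ=−ln(0.7611)/8.441=0.032 → t=2.275; u2·a0=0.1820·8.441=1.536 ≤ a1=2.736 → R1 fires; C=0 D=7 A=8 Q=4 Y=6
Draw 9: a1=3.192, a2=0.330, a3=8.688, a4=0.000, a5=0.000, a0=12.210; τ=−ln(0.7067)/12.210=0.028 → t=2.303 > T=2.29: stop.
Q first becomes ≥ 3 when it reaches 3 at the event at t=2.242.

Threshold first reached at t = 2.242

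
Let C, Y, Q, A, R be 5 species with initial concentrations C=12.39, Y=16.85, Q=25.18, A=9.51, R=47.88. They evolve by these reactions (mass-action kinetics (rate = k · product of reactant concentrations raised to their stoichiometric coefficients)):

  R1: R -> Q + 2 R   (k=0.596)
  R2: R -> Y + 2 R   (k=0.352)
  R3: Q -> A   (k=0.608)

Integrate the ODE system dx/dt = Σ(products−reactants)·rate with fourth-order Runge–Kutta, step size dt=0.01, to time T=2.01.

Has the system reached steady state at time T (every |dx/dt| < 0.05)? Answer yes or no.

RK4 with dt=0.01: 201 steps to T=2.01. Trajectory (selected grid times):
t=0.00: C=12.39 Y=16.85 Q=25.18 A=9.51 R=47.88
t=0.22: C=12.39 Y=20.97 Q=28.58 A=13.09 R=58.98
t=0.45: C=12.39 Y=26.31 Q=33.30 A=17.41 R=73.35
t=0.67: C=12.39 Y=32.63 Q=39.16 A=22.24 R=90.37
t=0.89: C=12.39 Y=40.41 Q=46.62 A=27.95 R=111.32
t=1.12: C=12.39 Y=50.48 Q=56.49 A=35.14 R=138.44
t=1.34: C=12.39 Y=62.40 Q=68.35 A=43.46 R=170.55
t=1.56: C=12.39 Y=77.08 Q=83.12 A=53.55 R=210.10
t=1.79: C=12.39 Y=96.09 Q=102.39 A=66.47 R=261.29
t=2.01: C=12.39 Y=118.59 Q=125.31 A=81.65 R=321.88
Rates at T: R1=191.8403, R2=113.3017, R3=76.1860
dx/dt at T (Σ net stoichiometry × rate): C=+0.0000, Y=+113.3017, Q=+115.6543, A=+76.1860, R=+305.1420
Largest |dx/dt| is |+305.1420| (R) ≥ 0.05 → not steady.

Steady state at T: no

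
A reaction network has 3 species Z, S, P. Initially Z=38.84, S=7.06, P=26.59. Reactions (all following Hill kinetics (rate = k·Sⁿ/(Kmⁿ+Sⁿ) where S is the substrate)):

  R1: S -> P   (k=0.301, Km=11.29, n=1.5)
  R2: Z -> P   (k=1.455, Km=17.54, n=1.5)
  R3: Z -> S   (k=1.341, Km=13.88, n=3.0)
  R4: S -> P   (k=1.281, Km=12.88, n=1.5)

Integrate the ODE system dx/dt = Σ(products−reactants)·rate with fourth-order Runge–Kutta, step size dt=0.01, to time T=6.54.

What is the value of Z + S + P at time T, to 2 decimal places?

Check how each reaction changes W = Z + S + P (weight of products minus weight of reactants):
R1: S -> P: (1·1) − (1·1) = 1 − 1 = 0
R2: Z -> P: (1·1) − (1·1) = 1 − 1 = 0
R3: Z -> S: (1·1) − (1·1) = 1 − 1 = 0
R4: S -> P: (1·1) − (1·1) = 1 − 1 = 0
Every reaction leaves W unchanged, so W is conserved and no simulation is needed: W(T) = W(0) = 38.84 + 7.06 + 26.59 = 72.49

Value at T = 72.49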